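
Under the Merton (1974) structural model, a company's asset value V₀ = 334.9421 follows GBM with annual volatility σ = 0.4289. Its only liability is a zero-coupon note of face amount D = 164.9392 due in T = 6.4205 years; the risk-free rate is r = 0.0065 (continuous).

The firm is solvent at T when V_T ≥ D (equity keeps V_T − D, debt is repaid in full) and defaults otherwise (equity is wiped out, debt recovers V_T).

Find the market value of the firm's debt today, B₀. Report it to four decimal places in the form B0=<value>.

B0=124.7319

d₁ = [ln(V₀/D) + (r + σ²/2)T] / (σ√T)
   = [ln(334.9421/164.9392) + (0.0065 + 0.5·0.4289²)·6.4205] / (0.4289·√6.4205)
   = [0.708381 + 0.632275] / 1.086777 = 1.233607
d₂ = d₁ − σ√T = 1.233607 − 1.086777 = 0.146830
N(d₁) = 0.891325,  N(d₂) = 0.558367,  e^(−rT) = 0.959126
E₀ = V₀·N(d₁) − D·e^(−rT)·N(d₂)
   = 334.9421·0.891325 − 164.9392·0.959126·0.558367 = 210.210180
B₀ = V₀ − E₀ = 334.9421 − 210.210180 = 124.731920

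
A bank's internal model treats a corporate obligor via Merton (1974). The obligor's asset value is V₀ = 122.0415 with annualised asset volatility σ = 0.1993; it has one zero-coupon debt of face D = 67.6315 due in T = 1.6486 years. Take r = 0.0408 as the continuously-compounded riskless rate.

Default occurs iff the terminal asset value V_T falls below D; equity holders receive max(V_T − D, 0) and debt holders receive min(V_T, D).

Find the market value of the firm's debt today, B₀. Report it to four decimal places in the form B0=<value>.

d₁ = [ln(V₀/D) + (r + σ²/2)T] / (σ√T)
   = [ln(122.0415/67.6315) + (0.0408 + 0.5·0.1993²)·1.6486] / (0.1993·√1.6486)
   = [0.590287 + 0.100004] / 0.255897 = 2.697539
d₂ = d₁ − σ√T = 2.697539 − 0.255897 = 2.441642
N(d₁) = 0.996507,  N(d₂) = 0.992690,  e^(−rT) = 0.934949
E₀ = V₀·N(d₁) − D·e^(−rT)·N(d₂)
   = 122.0415·0.996507 − 67.6315·0.934949·0.992690 = 58.845461
B₀ = V₀ − E₀ = 122.0415 − 58.845461 = 63.196039

B0=63.1960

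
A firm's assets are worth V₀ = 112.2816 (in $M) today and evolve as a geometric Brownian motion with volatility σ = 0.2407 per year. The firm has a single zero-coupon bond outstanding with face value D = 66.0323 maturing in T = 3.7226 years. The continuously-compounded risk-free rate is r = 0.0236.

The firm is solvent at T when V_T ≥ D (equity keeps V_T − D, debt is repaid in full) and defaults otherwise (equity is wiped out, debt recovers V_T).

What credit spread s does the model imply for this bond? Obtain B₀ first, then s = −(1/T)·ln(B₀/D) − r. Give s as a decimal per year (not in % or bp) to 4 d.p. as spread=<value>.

d₁ = [ln(V₀/D) + (r + σ²/2)T] / (σ√T)
   = [ln(112.2816/66.0323) + (0.0236 + 0.5·0.2407²)·3.7226] / (0.2407·√3.7226)
   = [0.530866 + 0.195691] / 0.464408 = 1.564480
d₂ = d₁ − σ√T = 1.564480 − 0.464408 = 1.100073
N(d₁) = 0.941148,  N(d₂) = 0.864350,  e^(−rT) = 0.915895
E₀ = V₀·N(d₁) − D·e^(−rT)·N(d₂)
   = 112.2816·0.941148 − 66.0323·0.915895·0.864350 = 53.398836
B₀ = V₀ − E₀ = 112.2816 − 53.398836 = 58.882764
spread = −(1/T)·ln(B₀/D) − r = −(1/3.7226)·ln(58.882764/66.0323) − 0.0236 = 0.00718376

spread=0.0072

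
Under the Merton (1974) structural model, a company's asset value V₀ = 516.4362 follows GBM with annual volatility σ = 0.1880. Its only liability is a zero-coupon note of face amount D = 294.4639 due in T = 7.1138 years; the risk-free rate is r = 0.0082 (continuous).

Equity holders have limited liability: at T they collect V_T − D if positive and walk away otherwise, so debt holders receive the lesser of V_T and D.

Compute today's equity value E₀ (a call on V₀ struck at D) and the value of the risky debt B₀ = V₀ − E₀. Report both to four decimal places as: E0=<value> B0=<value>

E0=248.3260 B0=268.1102

d₁ = [ln(V₀/D) + (r + σ²/2)T] / (σ√T)
   = [ln(516.4362/294.4639) + (0.0082 + 0.5·0.1880²)·7.1138] / (0.1880·√7.1138)
   = [0.561795 + 0.184048] / 0.501428 = 1.487439
d₂ = d₁ − σ√T = 1.487439 − 0.501428 = 0.986011
N(d₁) = 0.931551,  N(d₂) = 0.837936,  e^(−rT) = 0.943336
E₀ = V₀·N(d₁) − D·e^(−rT)·N(d₂)
   = 516.4362·0.931551 − 294.4639·0.943336·0.837936 = 248.325969
B₀ = V₀ − E₀ = 516.4362 − 248.325969 = 268.110231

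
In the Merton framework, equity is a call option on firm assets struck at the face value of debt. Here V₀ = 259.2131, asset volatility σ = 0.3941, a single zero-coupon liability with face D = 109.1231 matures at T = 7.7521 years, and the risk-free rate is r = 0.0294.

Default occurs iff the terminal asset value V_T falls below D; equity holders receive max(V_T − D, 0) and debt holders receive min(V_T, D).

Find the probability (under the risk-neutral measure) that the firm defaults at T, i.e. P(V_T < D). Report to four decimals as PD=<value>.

d₁ = [ln(V₀/D) + (r + σ²/2)T] / (σ√T)
   = [ln(259.2131/109.1231) + (0.0294 + 0.5·0.3941²)·7.7521] / (0.3941·√7.7521)
   = [0.865174 + 0.829920] / 1.097277 = 1.544819
d₂ = d₁ − σ√T = 1.544819 − 1.097277 = 0.447542
risk-neutral PD = N(−d₂) = N(-0.447542) = 0.327242

PD=0.3272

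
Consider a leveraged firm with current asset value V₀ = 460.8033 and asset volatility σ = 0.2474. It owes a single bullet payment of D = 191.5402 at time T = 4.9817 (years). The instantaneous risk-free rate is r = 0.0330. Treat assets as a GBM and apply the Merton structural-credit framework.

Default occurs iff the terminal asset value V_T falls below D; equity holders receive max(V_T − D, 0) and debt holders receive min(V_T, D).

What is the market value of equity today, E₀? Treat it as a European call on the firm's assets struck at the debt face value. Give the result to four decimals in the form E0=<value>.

d₁ = [ln(V₀/D) + (r + σ²/2)T] / (σ√T)
   = [ln(460.8033/191.5402) + (0.0330 + 0.5·0.2474²)·4.9817] / (0.2474·√4.9817)
   = [0.877874 + 0.316853] / 0.552190 = 2.163615
d₂ = d₁ − σ√T = 2.163615 − 0.552190 = 1.611425
N(d₁) = 0.984753,  N(d₂) = 0.946456,  e^(−rT) = 0.848406
E₀ = V₀·N(d₁) − D·e^(−rT)·N(d₂)
   = 460.8033·0.984753 − 191.5402·0.848406·0.946456 = 299.974650

E0=299.9746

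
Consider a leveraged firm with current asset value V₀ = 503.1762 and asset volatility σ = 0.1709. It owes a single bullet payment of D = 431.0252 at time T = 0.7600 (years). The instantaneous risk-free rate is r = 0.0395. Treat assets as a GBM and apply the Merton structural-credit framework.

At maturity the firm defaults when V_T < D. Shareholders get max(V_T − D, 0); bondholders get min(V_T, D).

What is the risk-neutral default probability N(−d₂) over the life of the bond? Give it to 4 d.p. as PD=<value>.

PD=0.1218

d₁ = [ln(V₀/D) + (r + σ²/2)T] / (σ√T)
   = [ln(503.1762/431.0252) + (0.0395 + 0.5·0.1709²)·0.7600] / (0.1709·√0.7600)
   = [0.154774 + 0.041119] / 0.148987 = 1.314828
d₂ = d₁ − σ√T = 1.314828 − 0.148987 = 1.165840
risk-neutral PD = N(−d₂) = N(-1.165840) = 0.121839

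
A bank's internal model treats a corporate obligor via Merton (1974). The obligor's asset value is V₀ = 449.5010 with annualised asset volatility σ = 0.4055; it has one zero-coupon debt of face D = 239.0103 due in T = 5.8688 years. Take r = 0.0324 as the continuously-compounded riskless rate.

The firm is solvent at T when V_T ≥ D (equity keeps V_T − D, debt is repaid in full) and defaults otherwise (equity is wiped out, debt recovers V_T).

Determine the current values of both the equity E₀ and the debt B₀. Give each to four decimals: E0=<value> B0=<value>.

E0=282.5777 B0=166.9233

d₁ = [ln(V₀/D) + (r + σ²/2)T] / (σ√T)
   = [ln(449.5010/239.0103) + (0.0324 + 0.5·0.4055²)·5.8688] / (0.4055·√5.8688)
   = [0.631631 + 0.672653] / 0.982348 = 1.327721
d₂ = d₁ − σ√T = 1.327721 − 0.982348 = 0.345373
N(d₁) = 0.907865,  N(d₂) = 0.635093,  e^(−rT) = 0.826836
E₀ = V₀·N(d₁) − D·e^(−rT)·N(d₂)
   = 449.5010·0.907865 − 239.0103·0.826836·0.635093 = 282.577656
B₀ = V₀ − E₀ = 449.5010 − 282.577656 = 166.923344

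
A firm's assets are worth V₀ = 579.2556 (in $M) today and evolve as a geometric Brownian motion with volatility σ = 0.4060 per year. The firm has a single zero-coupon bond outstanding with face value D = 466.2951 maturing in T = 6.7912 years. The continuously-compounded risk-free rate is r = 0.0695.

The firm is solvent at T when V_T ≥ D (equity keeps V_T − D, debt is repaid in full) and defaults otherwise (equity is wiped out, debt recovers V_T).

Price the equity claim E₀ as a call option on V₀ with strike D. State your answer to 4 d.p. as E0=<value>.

E0=350.7784

d₁ = [ln(V₀/D) + (r + σ²/2)T] / (σ√T)
   = [ln(579.2556/466.2951) + (0.0695 + 0.5·0.4060²)·6.7912] / (0.4060·√6.7912)
   = [0.216925 + 1.031706] / 1.058033 = 1.180143
d₂ = d₁ − σ√T = 1.180143 − 1.058033 = 0.122110
N(d₁) = 0.881028,  N(d₂) = 0.548594,  e^(−rT) = 0.623761
E₀ = V₀·N(d₁) − D·e^(−rT)·N(d₂)
   = 579.2556·0.881028 − 466.2951·0.623761·0.548594 = 350.778426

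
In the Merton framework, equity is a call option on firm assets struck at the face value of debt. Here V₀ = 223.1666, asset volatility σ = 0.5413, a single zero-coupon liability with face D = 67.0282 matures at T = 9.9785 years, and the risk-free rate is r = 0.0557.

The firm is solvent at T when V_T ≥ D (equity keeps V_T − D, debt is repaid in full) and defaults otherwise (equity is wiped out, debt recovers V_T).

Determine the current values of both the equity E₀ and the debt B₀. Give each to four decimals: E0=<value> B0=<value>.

d₁ = [ln(V₀/D) + (r + σ²/2)T] / (σ√T)
   = [ln(223.1666/67.0282) + (0.0557 + 0.5·0.5413²)·9.9785] / (0.5413·√9.9785)
   = [1.202805 + 2.017681] / 1.709900 = 1.883436
d₂ = d₁ − σ√T = 1.883436 − 1.709900 = 0.173536
N(d₁) = 0.970179,  N(d₂) = 0.568885,  e^(−rT) = 0.573612
E₀ = V₀·N(d₁) − D·e^(−rT)·N(d₂)
   = 223.1666·0.970179 − 67.0282·0.573612·0.568885 = 194.639041
B₀ = V₀ − E₀ = 223.1666 − 194.639041 = 28.527559

E0=194.6390 B0=28.5276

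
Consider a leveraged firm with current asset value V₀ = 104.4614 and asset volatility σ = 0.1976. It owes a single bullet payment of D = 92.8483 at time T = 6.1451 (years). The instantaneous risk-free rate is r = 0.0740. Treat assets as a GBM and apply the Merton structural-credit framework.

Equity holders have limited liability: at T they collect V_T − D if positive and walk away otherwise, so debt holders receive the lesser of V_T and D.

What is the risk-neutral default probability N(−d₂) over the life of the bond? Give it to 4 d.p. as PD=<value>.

PD=0.1777

d₁ = [ln(V₀/D) + (r + σ²/2)T] / (σ√T)
   = [ln(104.4614/92.8483) + (0.0740 + 0.5·0.1976²)·6.1451] / (0.1976·√6.1451)
   = [0.117851 + 0.574707] / 0.489837 = 1.413855
d₂ = d₁ − σ√T = 1.413855 − 0.489837 = 0.924018
risk-neutral PD = N(−d₂) = N(-0.924018) = 0.177738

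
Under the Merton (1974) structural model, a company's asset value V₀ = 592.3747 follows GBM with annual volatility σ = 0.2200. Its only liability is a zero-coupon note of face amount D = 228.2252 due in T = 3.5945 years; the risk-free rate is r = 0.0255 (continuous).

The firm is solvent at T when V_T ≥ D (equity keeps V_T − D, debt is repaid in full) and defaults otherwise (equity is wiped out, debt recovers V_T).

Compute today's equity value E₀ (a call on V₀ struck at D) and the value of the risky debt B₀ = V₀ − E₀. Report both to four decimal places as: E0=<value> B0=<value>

d₁ = [ln(V₀/D) + (r + σ²/2)T] / (σ√T)
   = [ln(592.3747/228.2252) + (0.0255 + 0.5·0.2200²)·3.5945] / (0.2200·√3.5945)
   = [0.953807 + 0.178647] / 0.417102 = 2.715053
d₂ = d₁ − σ√T = 2.715053 − 0.417102 = 2.297951
N(d₁) = 0.996687,  N(d₂) = 0.989218,  e^(−rT) = 0.912416
E₀ = V₀·N(d₁) − D·e^(−rT)·N(d₂)
   = 592.3747·0.996687 − 228.2252·0.912416·0.989218 = 384.421050
B₀ = V₀ − E₀ = 592.3747 − 384.421050 = 207.953650

E0=384.4211 B0=207.9536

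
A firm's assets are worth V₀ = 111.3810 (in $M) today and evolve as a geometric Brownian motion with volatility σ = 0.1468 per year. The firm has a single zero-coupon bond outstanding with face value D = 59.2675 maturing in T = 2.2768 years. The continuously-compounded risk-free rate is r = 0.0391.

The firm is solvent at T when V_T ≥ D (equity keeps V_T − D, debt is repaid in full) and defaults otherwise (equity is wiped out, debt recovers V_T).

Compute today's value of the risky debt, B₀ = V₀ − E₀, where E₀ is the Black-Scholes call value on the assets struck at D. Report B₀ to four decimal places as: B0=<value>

B0=54.2167

d₁ = [ln(V₀/D) + (r + σ²/2)T] / (σ√T)
   = [ln(111.3810/59.2675) + (0.0391 + 0.5·0.1468²)·2.2768] / (0.1468·√2.2768)
   = [0.630896 + 0.113556] / 0.221508 = 3.360840
d₂ = d₁ − σ√T = 3.360840 − 0.221508 = 3.139332
N(d₁) = 0.999611,  N(d₂) = 0.999153,  e^(−rT) = 0.914825
E₀ = V₀·N(d₁) − D·e^(−rT)·N(d₂)
   = 111.3810·0.999611 − 59.2675·0.914825·0.999153 = 57.164261
B₀ = V₀ − E₀ = 111.3810 − 57.164261 = 54.216739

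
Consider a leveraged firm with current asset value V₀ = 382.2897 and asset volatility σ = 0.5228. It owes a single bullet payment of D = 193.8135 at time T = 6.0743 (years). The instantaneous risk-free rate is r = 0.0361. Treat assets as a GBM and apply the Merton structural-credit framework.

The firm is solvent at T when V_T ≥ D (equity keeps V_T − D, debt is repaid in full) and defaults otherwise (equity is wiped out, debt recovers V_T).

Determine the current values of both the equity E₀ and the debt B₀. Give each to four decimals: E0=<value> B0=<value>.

E0=266.8149 B0=115.4748

d₁ = [ln(V₀/D) + (r + σ²/2)T] / (σ√T)
   = [ln(382.2897/193.8135) + (0.0361 + 0.5·0.5228²)·6.0743] / (0.5228·√6.0743)
   = [0.679282 + 1.049396] / 1.288498 = 1.341623
d₂ = d₁ − σ√T = 1.341623 − 1.288498 = 0.053125
N(d₁) = 0.910141,  N(d₂) = 0.521184,  e^(−rT) = 0.803095
E₀ = V₀·N(d₁) − D·e^(−rT)·N(d₂)
   = 382.2897·0.910141 − 193.8135·0.803095·0.521184 = 266.814861
B₀ = V₀ − E₀ = 382.2897 − 266.814861 = 115.474839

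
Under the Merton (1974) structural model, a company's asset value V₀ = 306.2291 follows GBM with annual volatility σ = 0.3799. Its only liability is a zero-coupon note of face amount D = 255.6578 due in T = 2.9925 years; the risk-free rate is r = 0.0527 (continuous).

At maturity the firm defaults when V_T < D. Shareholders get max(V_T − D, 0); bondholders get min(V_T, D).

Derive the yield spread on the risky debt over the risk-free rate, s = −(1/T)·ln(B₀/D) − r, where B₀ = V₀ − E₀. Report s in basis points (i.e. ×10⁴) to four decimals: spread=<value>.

d₁ = [ln(V₀/D) + (r + σ²/2)T] / (σ√T)
   = [ln(306.2291/255.6578) + (0.0527 + 0.5·0.3799²)·2.9925] / (0.3799·√2.9925)
   = [0.180494 + 0.373650] / 0.657183 = 0.843210
d₂ = d₁ − σ√T = 0.843210 − 0.657183 = 0.186027
N(d₁) = 0.800444,  N(d₂) = 0.573788,  e^(−rT) = 0.854102
E₀ = V₀·N(d₁) − D·e^(−rT)·N(d₂)
   = 306.2291·0.800444 − 255.6578·0.854102·0.573788 = 119.828264
B₀ = V₀ − E₀ = 306.2291 − 119.828264 = 186.400836
spread = −(1/T)·ln(B₀/D) − r = −(1/2.9925)·ln(186.400836/255.6578) − 0.0527 = 0.05287743
in basis points: 0.05287743 × 10⁴ = 528.7743 bp

spread=528.7743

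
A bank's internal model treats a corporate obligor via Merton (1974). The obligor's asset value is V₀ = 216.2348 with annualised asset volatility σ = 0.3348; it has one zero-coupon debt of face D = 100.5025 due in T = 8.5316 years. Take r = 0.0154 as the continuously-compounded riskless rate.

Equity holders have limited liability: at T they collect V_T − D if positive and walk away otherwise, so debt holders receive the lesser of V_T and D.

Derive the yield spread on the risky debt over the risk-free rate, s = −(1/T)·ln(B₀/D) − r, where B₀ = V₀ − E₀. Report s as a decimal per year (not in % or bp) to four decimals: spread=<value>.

spread=0.0175

d₁ = [ln(V₀/D) + (r + σ²/2)T] / (σ√T)
   = [ln(216.2348/100.5025) + (0.0154 + 0.5·0.3348²)·8.5316] / (0.3348·√8.5316)
   = [0.766182 + 0.609545] / 0.977914 = 1.406797
d₂ = d₁ − σ√T = 1.406797 − 0.977914 = 0.428883
N(d₁) = 0.920256,  N(d₂) = 0.665996,  e^(−rT) = 0.876879
E₀ = V₀·N(d₁) − D·e^(−rT)·N(d₂)
   = 216.2348·0.920256 − 100.5025·0.876879·0.665996 = 140.298207
B₀ = V₀ − E₀ = 216.2348 − 140.298207 = 75.936593
spread = −(1/T)·ln(B₀/D) − r = −(1/8.5316)·ln(75.936593/100.5025) − 0.0154 = 0.01745244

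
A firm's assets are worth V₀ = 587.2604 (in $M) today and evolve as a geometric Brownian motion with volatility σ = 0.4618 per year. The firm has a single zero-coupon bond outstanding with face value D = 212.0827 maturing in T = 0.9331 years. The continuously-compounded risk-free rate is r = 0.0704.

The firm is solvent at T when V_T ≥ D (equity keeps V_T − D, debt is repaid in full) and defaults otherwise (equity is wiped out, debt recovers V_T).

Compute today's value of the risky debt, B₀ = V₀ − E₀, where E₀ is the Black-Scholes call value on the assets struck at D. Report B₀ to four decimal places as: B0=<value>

d₁ = [ln(V₀/D) + (r + σ²/2)T] / (σ√T)
   = [ln(587.2604/212.0827) + (0.0704 + 0.5·0.4618²)·0.9331] / (0.4618·√0.9331)
   = [1.018492 + 0.165186] / 0.446085 = 2.653479
d₂ = d₁ − σ√T = 2.653479 − 0.446085 = 2.207394
N(d₁) = 0.996017,  N(d₂) = 0.986357,  e^(−rT) = 0.936421
E₀ = V₀·N(d₁) − D·e^(−rT)·N(d₂)
   = 587.2604·0.996017 − 212.0827·0.936421·0.986357 = 389.032013
B₀ = V₀ − E₀ = 587.2604 − 389.032013 = 198.228387

B0=198.2284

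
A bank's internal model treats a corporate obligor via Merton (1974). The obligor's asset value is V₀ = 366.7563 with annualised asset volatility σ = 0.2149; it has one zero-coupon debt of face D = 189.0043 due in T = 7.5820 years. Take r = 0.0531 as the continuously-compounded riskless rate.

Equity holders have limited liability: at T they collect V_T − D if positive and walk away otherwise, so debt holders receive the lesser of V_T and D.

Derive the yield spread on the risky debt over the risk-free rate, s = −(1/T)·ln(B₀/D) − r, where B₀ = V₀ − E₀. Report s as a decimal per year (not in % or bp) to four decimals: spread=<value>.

d₁ = [ln(V₀/D) + (r + σ²/2)T] / (σ√T)
   = [ln(366.7563/189.0043) + (0.0531 + 0.5·0.2149²)·7.5820] / (0.2149·√7.5820)
   = [0.662928 + 0.577680] / 0.591736 = 2.096555
d₂ = d₁ − σ√T = 2.096555 − 0.591736 = 1.504819
N(d₁) = 0.981984,  N(d₂) = 0.933815,  e^(−rT) = 0.668577
E₀ = V₀·N(d₁) − D·e^(−rT)·N(d₂)
   = 366.7563·0.981984 − 189.0043·0.668577·0.933815 = 242.148211
B₀ = V₀ − E₀ = 366.7563 − 242.148211 = 124.608089
spread = −(1/T)·ln(B₀/D) − r = −(1/7.5820)·ln(124.608089/189.0043) − 0.0531 = 0.00184543

spread=0.0018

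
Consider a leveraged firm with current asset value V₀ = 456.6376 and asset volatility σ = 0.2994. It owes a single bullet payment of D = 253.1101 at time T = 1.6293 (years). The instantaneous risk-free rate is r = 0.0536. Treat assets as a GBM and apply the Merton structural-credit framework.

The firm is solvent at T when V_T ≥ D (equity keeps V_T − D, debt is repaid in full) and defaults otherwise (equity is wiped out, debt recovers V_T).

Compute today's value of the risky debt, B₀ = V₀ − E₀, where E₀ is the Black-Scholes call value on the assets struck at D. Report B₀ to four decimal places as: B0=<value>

B0=230.0677

d₁ = [ln(V₀/D) + (r + σ²/2)T] / (σ√T)
   = [ln(456.6376/253.1101) + (0.0536 + 0.5·0.2994²)·1.6293] / (0.2994·√1.6293)
   = [0.590066 + 0.160356] / 0.382166 = 1.963600
d₂ = d₁ − σ√T = 1.963600 − 0.382166 = 1.581433
N(d₁) = 0.975212,  N(d₂) = 0.943111,  e^(−rT) = 0.916374
E₀ = V₀·N(d₁) − D·e^(−rT)·N(d₂)
   = 456.6376·0.975212 − 253.1101·0.916374·0.943111 = 226.569929
B₀ = V₀ − E₀ = 456.6376 − 226.569929 = 230.067671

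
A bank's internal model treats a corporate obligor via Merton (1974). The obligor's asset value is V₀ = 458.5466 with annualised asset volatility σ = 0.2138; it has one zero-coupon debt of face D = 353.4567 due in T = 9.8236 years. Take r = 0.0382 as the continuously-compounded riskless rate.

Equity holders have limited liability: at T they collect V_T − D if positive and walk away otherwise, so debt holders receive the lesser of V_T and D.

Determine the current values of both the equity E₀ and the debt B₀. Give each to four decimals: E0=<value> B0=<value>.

E0=235.5115 B0=223.0351

d₁ = [ln(V₀/D) + (r + σ²/2)T] / (σ√T)
   = [ln(458.5466/353.4567) + (0.0382 + 0.5·0.2138²)·9.8236] / (0.2138·√9.8236)
   = [0.260301 + 0.599782] / 0.670105 = 1.283504
d₂ = d₁ − σ√T = 1.283504 − 0.670105 = 0.613399
N(d₁) = 0.900342,  N(d₂) = 0.730194,  e^(−rT) = 0.687110
E₀ = V₀·N(d₁) − D·e^(−rT)·N(d₂)
   = 458.5466·0.900342 − 353.4567·0.687110·0.730194 = 235.511498
B₀ = V₀ − E₀ = 458.5466 − 235.511498 = 223.035102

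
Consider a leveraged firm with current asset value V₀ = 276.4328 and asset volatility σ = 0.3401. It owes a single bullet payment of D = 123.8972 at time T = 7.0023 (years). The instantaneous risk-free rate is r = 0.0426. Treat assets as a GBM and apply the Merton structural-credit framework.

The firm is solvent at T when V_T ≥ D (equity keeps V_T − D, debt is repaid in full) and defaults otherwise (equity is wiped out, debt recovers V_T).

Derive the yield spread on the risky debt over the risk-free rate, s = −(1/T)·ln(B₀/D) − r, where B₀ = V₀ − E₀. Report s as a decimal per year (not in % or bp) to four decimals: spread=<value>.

spread=0.0116

d₁ = [ln(V₀/D) + (r + σ²/2)T] / (σ√T)
   = [ln(276.4328/123.8972) + (0.0426 + 0.5·0.3401²)·7.0023] / (0.3401·√7.0023)
   = [0.802516 + 0.703269] / 0.899968 = 1.673154
d₂ = d₁ − σ√T = 1.673154 − 0.899968 = 0.773186
N(d₁) = 0.952851,  N(d₂) = 0.780294,  e^(−rT) = 0.742080
E₀ = V₀·N(d₁) − D·e^(−rT)·N(d₂)
   = 276.4328·0.952851 − 123.8972·0.742080·0.780294 = 191.657897
B₀ = V₀ − E₀ = 276.4328 − 191.657897 = 84.774903
spread = −(1/T)·ln(B₀/D) − r = −(1/7.0023)·ln(84.774903/123.8972) − 0.0426 = 0.01158972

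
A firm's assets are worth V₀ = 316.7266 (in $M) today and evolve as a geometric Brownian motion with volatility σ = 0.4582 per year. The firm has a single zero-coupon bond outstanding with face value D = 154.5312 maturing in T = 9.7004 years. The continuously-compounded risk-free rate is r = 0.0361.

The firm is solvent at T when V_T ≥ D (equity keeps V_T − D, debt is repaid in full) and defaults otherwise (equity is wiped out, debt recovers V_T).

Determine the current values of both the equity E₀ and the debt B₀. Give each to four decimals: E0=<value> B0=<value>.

E0=238.0089 B0=78.7177

d₁ = [ln(V₀/D) + (r + σ²/2)T] / (σ√T)
   = [ln(316.7266/154.5312) + (0.0361 + 0.5·0.4582²)·9.7004] / (0.4582·√9.7004)
   = [0.717643 + 1.368471] / 1.427085 = 1.461800
d₂ = d₁ − σ√T = 1.461800 − 1.427085 = 0.034715
N(d₁) = 0.928102,  N(d₂) = 0.513846,  e^(−rT) = 0.704558
E₀ = V₀·N(d₁) − D·e^(−rT)·N(d₂)
   = 316.7266·0.928102 − 154.5312·0.704558·0.513846 = 238.008935
B₀ = V₀ − E₀ = 316.7266 − 238.008935 = 78.717665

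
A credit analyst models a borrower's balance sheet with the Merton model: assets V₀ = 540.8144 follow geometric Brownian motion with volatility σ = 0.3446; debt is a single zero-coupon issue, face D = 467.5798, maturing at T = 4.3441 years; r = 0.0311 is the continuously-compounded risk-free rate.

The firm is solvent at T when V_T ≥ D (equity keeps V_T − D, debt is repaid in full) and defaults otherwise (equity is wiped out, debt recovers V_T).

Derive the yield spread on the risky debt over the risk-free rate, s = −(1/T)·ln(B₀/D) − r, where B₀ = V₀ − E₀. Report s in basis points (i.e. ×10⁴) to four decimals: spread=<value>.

d₁ = [ln(V₀/D) + (r + σ²/2)T] / (σ√T)
   = [ln(540.8144/467.5798) + (0.0311 + 0.5·0.3446²)·4.3441] / (0.3446·√4.3441)
   = [0.145506 + 0.393031] / 0.718233 = 0.749808
d₂ = d₁ − σ√T = 0.749808 − 0.718233 = 0.031575
N(d₁) = 0.773315,  N(d₂) = 0.512595,  e^(−rT) = 0.873627
E₀ = V₀·N(d₁) − D·e^(−rT)·N(d₂)
   = 540.8144·0.773315 − 467.5798·0.873627·0.512595 = 208.829787
B₀ = V₀ − E₀ = 540.8144 − 208.829787 = 331.984613
spread = −(1/T)·ln(B₀/D) − r = −(1/4.3441)·ln(331.984613/467.5798) − 0.0311 = 0.04773829
in basis points: 0.04773829 × 10⁴ = 477.3829 bp

spread=477.3829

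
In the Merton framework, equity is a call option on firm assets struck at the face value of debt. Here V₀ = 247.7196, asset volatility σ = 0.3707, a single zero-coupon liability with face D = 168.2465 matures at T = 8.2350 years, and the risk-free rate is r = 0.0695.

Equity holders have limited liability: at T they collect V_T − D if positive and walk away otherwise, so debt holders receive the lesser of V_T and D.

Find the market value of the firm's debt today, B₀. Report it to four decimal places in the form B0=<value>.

d₁ = [ln(V₀/D) + (r + σ²/2)T] / (σ√T)
   = [ln(247.7196/168.2465) + (0.0695 + 0.5·0.3707²)·8.2350] / (0.3707·√8.2350)
   = [0.386867 + 1.138153] / 1.063786 = 1.433578
d₂ = d₁ − σ√T = 1.433578 − 1.063786 = 0.369792
N(d₁) = 0.924154,  N(d₂) = 0.644231,  e^(−rT) = 0.564208
E₀ = V₀·N(d₁) − D·e^(−rT)·N(d₂)
   = 247.7196·0.924154 − 168.2465·0.564208·0.644231 = 167.776681
B₀ = V₀ − E₀ = 247.7196 − 167.776681 = 79.942919

B0=79.9429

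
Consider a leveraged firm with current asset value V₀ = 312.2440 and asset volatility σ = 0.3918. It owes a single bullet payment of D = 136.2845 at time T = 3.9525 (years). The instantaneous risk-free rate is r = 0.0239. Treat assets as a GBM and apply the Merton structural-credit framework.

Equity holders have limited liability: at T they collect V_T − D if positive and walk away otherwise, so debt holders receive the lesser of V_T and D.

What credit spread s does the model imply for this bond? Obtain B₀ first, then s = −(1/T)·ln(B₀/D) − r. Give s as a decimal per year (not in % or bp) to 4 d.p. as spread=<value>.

d₁ = [ln(V₀/D) + (r + σ²/2)T] / (σ√T)
   = [ln(312.2440/136.2845) + (0.0239 + 0.5·0.3918²)·3.9525] / (0.3918·√3.9525)
   = [0.829040 + 0.397833] / 0.778933 = 1.575069
d₂ = d₁ − σ√T = 1.575069 − 0.778933 = 0.796135
N(d₁) = 0.942380,  N(d₂) = 0.787023,  e^(−rT) = 0.909860
E₀ = V₀·N(d₁) − D·e^(−rT)·N(d₂)
   = 312.2440·0.942380 − 136.2845·0.909860·0.787023 = 196.661689
B₀ = V₀ − E₀ = 312.2440 − 196.661689 = 115.582311
spread = −(1/T)·ln(B₀/D) − r = −(1/3.9525)·ln(115.582311/136.2845) − 0.0239 = 0.01778544

spread=0.0178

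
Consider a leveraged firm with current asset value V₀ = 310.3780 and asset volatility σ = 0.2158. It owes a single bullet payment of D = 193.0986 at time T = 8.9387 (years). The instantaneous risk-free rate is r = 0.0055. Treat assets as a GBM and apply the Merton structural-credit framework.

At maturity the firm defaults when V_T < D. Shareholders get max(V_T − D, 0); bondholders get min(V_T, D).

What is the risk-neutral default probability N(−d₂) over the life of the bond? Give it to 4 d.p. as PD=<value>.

d₁ = [ln(V₀/D) + (r + σ²/2)T] / (σ√T)
   = [ln(310.3780/193.0986) + (0.0055 + 0.5·0.2158²)·8.9387] / (0.2158·√8.9387)
   = [0.474590 + 0.257299] / 0.645191 = 1.134375
d₂ = d₁ − σ√T = 1.134375 − 0.645191 = 0.489183
risk-neutral PD = N(−d₂) = N(-0.489183) = 0.312356

PD=0.3124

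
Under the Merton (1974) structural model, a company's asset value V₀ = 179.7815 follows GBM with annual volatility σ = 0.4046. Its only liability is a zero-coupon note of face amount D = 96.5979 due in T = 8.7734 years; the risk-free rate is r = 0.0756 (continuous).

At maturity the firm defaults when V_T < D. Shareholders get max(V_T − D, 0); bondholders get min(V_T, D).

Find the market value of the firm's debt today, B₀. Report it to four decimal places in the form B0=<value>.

B0=42.4407

d₁ = [ln(V₀/D) + (r + σ²/2)T] / (σ√T)
   = [ln(179.7815/96.5979) + (0.0756 + 0.5·0.4046²)·8.7734] / (0.4046·√8.7734)
   = [0.621185 + 1.381377] / 1.198422 = 1.670999
d₂ = d₁ − σ√T = 1.670999 − 1.198422 = 0.472577
N(d₁) = 0.952639,  N(d₂) = 0.681742,  e^(−rT) = 0.515164
E₀ = V₀·N(d₁) − D·e^(−rT)·N(d₂)
   = 179.7815·0.952639 − 96.5979·0.515164·0.681742 = 137.340780
B₀ = V₀ − E₀ = 179.7815 − 137.340780 = 42.440720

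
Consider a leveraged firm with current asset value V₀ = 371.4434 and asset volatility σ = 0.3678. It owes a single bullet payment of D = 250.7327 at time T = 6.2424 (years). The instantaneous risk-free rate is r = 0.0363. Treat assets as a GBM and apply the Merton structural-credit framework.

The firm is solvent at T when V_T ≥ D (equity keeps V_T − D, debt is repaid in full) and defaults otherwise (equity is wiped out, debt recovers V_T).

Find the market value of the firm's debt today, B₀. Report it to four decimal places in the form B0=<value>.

B0=164.6583

d₁ = [ln(V₀/D) + (r + σ²/2)T] / (σ√T)
   = [ln(371.4434/250.7327) + (0.0363 + 0.5·0.3678²)·6.2424] / (0.3678·√6.2424)
   = [0.393009 + 0.648825] / 0.918941 = 1.133734
d₂ = d₁ − σ√T = 1.133734 − 0.918941 = 0.214793
N(d₁) = 0.871547,  N(d₂) = 0.585036,  e^(−rT) = 0.797240
E₀ = V₀·N(d₁) − D·e^(−rT)·N(d₂)
   = 371.4434·0.871547 − 250.7327·0.797240·0.585036 = 206.785095
B₀ = V₀ − E₀ = 371.4434 − 206.785095 = 164.658305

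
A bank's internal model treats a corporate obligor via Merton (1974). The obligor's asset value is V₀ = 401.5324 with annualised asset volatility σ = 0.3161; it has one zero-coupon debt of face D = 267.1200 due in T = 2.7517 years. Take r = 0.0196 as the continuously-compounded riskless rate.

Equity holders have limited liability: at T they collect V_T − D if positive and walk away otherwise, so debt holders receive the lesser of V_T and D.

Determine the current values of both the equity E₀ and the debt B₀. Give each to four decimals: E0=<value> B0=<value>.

E0=165.4843 B0=236.0481

d₁ = [ln(V₀/D) + (r + σ²/2)T] / (σ√T)
   = [ln(401.5324/267.1200) + (0.0196 + 0.5·0.3161²)·2.7517] / (0.3161·√2.7517)
   = [0.407590 + 0.191407] / 0.524355 = 1.142352
d₂ = d₁ − σ√T = 1.142352 − 0.524355 = 0.617997
N(d₁) = 0.873346,  N(d₂) = 0.731711,  e^(−rT) = 0.947495
E₀ = V₀·N(d₁) − D·e^(−rT)·N(d₂)
   = 401.5324·0.873346 − 267.1200·0.947495·0.731711 = 165.484293
B₀ = V₀ − E₀ = 401.5324 − 165.484293 = 236.048107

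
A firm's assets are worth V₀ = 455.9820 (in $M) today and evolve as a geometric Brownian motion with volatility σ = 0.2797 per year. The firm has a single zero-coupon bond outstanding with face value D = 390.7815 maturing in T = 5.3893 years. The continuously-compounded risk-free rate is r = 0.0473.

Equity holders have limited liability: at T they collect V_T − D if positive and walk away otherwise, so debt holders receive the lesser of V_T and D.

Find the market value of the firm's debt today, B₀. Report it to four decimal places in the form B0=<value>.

B0=265.2101

d₁ = [ln(V₀/D) + (r + σ²/2)T] / (σ√T)
   = [ln(455.9820/390.7815) + (0.0473 + 0.5·0.2797²)·5.3893] / (0.2797·√5.3893)
   = [0.154305 + 0.465722] / 0.649320 = 0.954887
d₂ = d₁ − σ√T = 0.954887 − 0.649320 = 0.305567
N(d₁) = 0.830182,  N(d₂) = 0.620033,  e^(−rT) = 0.774983
E₀ = V₀·N(d₁) − D·e^(−rT)·N(d₂)
   = 455.9820·0.830182 − 390.7815·0.774983·0.620033 = 190.771901
B₀ = V₀ − E₀ = 455.9820 − 190.771901 = 265.210099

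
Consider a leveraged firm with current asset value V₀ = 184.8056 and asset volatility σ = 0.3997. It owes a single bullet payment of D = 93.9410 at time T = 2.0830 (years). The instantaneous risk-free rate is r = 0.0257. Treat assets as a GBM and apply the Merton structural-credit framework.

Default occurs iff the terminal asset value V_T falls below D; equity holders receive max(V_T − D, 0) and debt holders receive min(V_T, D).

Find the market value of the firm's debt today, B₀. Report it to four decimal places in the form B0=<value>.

d₁ = [ln(V₀/D) + (r + σ²/2)T] / (σ√T)
   = [ln(184.8056/93.9410) + (0.0257 + 0.5·0.3997²)·2.0830] / (0.3997·√2.0830)
   = [0.676638 + 0.219923] / 0.576871 = 1.554179
d₂ = d₁ − σ√T = 1.554179 − 0.576871 = 0.977308
N(d₁) = 0.939929,  N(d₂) = 0.835792,  e^(−rT) = 0.947875
E₀ = V₀·N(d₁) − D·e^(−rT)·N(d₂)
   = 184.8056·0.939929 − 93.9410·0.947875·0.835792 = 99.281701
B₀ = V₀ − E₀ = 184.8056 − 99.281701 = 85.523899

B0=85.5239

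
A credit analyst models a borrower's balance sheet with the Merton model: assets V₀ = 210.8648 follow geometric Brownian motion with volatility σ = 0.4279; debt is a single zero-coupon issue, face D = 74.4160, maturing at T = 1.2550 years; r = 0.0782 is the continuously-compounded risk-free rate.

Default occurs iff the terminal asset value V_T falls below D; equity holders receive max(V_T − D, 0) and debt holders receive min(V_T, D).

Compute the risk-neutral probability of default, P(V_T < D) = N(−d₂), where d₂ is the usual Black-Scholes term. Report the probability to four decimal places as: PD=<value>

PD=0.0163

d₁ = [ln(V₀/D) + (r + σ²/2)T] / (σ√T)
   = [ln(210.8648/74.4160) + (0.0782 + 0.5·0.4279²)·1.2550] / (0.4279·√1.2550)
   = [1.041546 + 0.213035] / 0.479363 = 2.617187
d₂ = d₁ − σ√T = 2.617187 − 0.479363 = 2.137824
risk-neutral PD = N(−d₂) = N(-2.137824) = 0.016266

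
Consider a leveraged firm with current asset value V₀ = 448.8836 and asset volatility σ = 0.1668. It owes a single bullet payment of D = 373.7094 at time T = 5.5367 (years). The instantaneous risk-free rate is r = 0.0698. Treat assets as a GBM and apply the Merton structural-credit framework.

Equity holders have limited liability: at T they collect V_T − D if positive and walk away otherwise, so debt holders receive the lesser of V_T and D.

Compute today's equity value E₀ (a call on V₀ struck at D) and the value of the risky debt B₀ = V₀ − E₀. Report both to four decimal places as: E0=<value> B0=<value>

E0=199.2369 B0=249.6467

d₁ = [ln(V₀/D) + (r + σ²/2)T] / (σ√T)
   = [ln(448.8836/373.7094) + (0.0698 + 0.5·0.1668²)·5.5367] / (0.1668·√5.5367)
   = [0.183285 + 0.463483] / 0.392484 = 1.647887
d₂ = d₁ − σ√T = 1.647887 − 0.392484 = 1.255403
N(d₁) = 0.950312,  N(d₂) = 0.895334,  e^(−rT) = 0.679457
E₀ = V₀·N(d₁) − D·e^(−rT)·N(d₂)
   = 448.8836·0.950312 − 373.7094·0.679457·0.895334 = 199.236892
B₀ = V₀ − E₀ = 448.8836 − 199.236892 = 249.646708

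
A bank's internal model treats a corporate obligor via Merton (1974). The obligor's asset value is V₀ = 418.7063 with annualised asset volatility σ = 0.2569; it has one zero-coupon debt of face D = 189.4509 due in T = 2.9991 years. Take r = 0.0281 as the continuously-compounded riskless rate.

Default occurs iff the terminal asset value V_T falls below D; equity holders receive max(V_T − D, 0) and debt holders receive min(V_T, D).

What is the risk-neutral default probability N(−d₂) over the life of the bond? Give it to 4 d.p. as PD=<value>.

PD=0.0401

d₁ = [ln(V₀/D) + (r + σ²/2)T] / (σ√T)
   = [ln(418.7063/189.4509) + (0.0281 + 0.5·0.2569²)·2.9991] / (0.2569·√2.9991)
   = [0.793040 + 0.183241] / 0.444897 = 2.194398
d₂ = d₁ − σ√T = 2.194398 − 0.444897 = 1.749501
risk-neutral PD = N(−d₂) = N(-1.749501) = 0.040102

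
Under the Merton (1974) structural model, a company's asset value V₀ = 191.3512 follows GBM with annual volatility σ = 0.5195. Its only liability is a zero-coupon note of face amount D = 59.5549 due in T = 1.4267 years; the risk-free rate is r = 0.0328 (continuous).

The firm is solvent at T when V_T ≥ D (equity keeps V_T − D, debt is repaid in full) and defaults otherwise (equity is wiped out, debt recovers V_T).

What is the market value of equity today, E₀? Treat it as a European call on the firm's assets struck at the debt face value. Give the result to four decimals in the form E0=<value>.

E0=135.1132

d₁ = [ln(V₀/D) + (r + σ²/2)T] / (σ√T)
   = [ln(191.3512/59.5549) + (0.0328 + 0.5·0.5195²)·1.4267] / (0.5195·√1.4267)
   = [1.167212 + 0.239315] / 0.620514 = 2.266711
d₂ = d₁ − σ√T = 2.266711 − 0.620514 = 1.646196
N(d₁) = 0.988296,  N(d₂) = 0.950138,  e^(−rT) = 0.954282
E₀ = V₀·N(d₁) − D·e^(−rT)·N(d₂)
   = 191.3512·0.988296 − 59.5549·0.954282·0.950138 = 135.113197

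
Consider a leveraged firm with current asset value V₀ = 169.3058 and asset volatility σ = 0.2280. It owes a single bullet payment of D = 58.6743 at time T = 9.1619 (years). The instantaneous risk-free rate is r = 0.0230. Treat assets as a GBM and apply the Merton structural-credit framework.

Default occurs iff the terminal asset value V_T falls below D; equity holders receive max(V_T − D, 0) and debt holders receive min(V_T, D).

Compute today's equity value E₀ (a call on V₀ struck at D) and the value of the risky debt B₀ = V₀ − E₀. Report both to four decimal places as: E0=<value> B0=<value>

E0=122.5410 B0=46.7648

d₁ = [ln(V₀/D) + (r + σ²/2)T] / (σ√T)
   = [ln(169.3058/58.6743) + (0.0230 + 0.5·0.2280²)·9.1619] / (0.2280·√9.1619)
   = [1.059705 + 0.448860] / 0.690125 = 2.185930
d₂ = d₁ − σ√T = 2.185930 − 0.690125 = 1.495805
N(d₁) = 0.985590,  N(d₂) = 0.932648,  e^(−rT) = 0.809998
E₀ = V₀·N(d₁) − D·e^(−rT)·N(d₂)
   = 169.3058·0.985590 − 58.6743·0.809998·0.932648 = 122.540971
B₀ = V₀ − E₀ = 169.3058 − 122.540971 = 46.764829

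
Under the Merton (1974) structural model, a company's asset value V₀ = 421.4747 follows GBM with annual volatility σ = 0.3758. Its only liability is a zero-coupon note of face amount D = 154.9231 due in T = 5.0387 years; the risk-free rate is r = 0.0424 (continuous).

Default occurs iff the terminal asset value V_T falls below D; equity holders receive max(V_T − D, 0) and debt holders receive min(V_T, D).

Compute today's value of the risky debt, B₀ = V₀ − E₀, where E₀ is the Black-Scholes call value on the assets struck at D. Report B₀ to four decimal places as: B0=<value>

d₁ = [ln(V₀/D) + (r + σ²/2)T] / (σ√T)
   = [ln(421.4747/154.9231) + (0.0424 + 0.5·0.3758²)·5.0387] / (0.3758·√5.0387)
   = [1.000831 + 0.569438] / 0.843560 = 1.861478
d₂ = d₁ − σ√T = 1.861478 − 0.843560 = 1.017918
N(d₁) = 0.968662,  N(d₂) = 0.845642,  e^(−rT) = 0.807638
E₀ = V₀·N(d₁) − D·e^(−rT)·N(d₂)
   = 421.4747·0.968662 − 154.9231·0.807638·0.845642 = 302.458155
B₀ = V₀ − E₀ = 421.4747 − 302.458155 = 119.016545

B0=119.0165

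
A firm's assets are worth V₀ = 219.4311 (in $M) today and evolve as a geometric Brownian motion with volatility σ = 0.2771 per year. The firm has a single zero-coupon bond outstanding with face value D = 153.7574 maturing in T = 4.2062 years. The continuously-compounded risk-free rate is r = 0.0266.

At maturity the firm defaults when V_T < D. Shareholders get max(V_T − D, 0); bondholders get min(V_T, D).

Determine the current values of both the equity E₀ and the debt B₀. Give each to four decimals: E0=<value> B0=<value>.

d₁ = [ln(V₀/D) + (r + σ²/2)T] / (σ√T)
   = [ln(219.4311/153.7574) + (0.0266 + 0.5·0.2771²)·4.2062] / (0.2771·√4.2062)
   = [0.355662 + 0.273370] / 0.568305 = 1.106857
d₂ = d₁ − σ√T = 1.106857 − 0.568305 = 0.538552
N(d₁) = 0.865822,  N(d₂) = 0.704902,  e^(−rT) = 0.894147
E₀ = V₀·N(d₁) − D·e^(−rT)·N(d₂)
   = 219.4311·0.865822 − 153.7574·0.894147·0.704902 = 93.077148
B₀ = V₀ − E₀ = 219.4311 − 93.077148 = 126.353952

E0=93.0771 B0=126.3540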